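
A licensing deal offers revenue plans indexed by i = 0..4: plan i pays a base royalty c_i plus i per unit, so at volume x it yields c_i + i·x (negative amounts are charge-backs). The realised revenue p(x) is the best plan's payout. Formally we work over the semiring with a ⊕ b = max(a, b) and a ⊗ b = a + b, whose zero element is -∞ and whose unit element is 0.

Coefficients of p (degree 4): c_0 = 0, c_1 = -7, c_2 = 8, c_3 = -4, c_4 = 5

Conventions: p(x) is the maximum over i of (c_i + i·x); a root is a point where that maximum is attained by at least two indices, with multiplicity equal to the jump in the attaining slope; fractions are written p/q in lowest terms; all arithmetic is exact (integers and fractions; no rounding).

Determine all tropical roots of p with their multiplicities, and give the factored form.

hull edge (i=0, c=0) to (i=2, c=8): slope 4, span 2
hull edge (i=2, c=8) to (i=4, c=5): slope -3/2, span 2
Factored form: p(x) = 5 ⊗ (x ⊕ (-4)) ⊗ (x ⊕ (-4)) ⊗ (x ⊕ 3/2) ⊗ (x ⊕ 3/2)
Answer: roots = -4 (mult 2), 3/2 (mult 2)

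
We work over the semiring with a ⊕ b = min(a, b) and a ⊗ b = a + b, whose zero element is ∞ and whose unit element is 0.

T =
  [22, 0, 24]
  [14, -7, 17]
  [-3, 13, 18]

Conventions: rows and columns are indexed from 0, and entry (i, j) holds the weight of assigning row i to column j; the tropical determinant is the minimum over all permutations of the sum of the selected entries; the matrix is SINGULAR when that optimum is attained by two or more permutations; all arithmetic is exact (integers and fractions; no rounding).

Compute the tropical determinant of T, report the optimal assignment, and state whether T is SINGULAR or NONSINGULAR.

σ = (0, 1, 2): 22 + (-7) + 18 = 33
σ = (0, 2, 1): 22 + 17 + 13 = 52
σ = (1, 0, 2): 0 + 14 + 18 = 32
σ = (1, 2, 0): 0 + 17 + (-3) = 14
σ = (2, 0, 1): 24 + 14 + 13 = 51
σ = (2, 1, 0): 24 + (-7) + (-3) = 14
Optimal value attained by: σ = (1, 2, 0).
Answer: det⊕(T) = 14; verdict: SINGULAR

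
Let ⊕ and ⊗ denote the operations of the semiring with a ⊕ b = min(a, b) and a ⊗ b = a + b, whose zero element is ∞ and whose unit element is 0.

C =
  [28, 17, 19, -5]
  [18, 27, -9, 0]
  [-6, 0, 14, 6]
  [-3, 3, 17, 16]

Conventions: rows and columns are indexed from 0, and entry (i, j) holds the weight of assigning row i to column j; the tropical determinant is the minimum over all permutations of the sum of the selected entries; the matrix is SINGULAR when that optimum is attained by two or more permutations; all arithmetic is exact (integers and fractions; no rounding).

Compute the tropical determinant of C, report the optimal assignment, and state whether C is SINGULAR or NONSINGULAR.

σ = (0, 1, 2, 3): 28 + 27 + 14 + 16 = 85
σ = (0, 1, 3, 2): 28 + 27 + 6 + 17 = 78
σ = (0, 2, 1, 3): 28 + (-9) + 0 + 16 = 35
σ = (0, 2, 3, 1): 28 + (-9) + 6 + 3 = 28
σ = (0, 3, 1, 2): 28 + 0 + 0 + 17 = 45
σ = (0, 3, 2, 1): 28 + 0 + 14 + 3 = 45
σ = (1, 0, 2, 3): 17 + 18 + 14 + 16 = 65
σ = (1, 0, 3, 2): 17 + 18 + 6 + 17 = 58
σ = (1, 2, 0, 3): 17 + (-9) + (-6) + 16 = 18
σ = (1, 2, 3, 0): 17 + (-9) + 6 + (-3) = 11
σ = (1, 3, 0, 2): 17 + 0 + (-6) + 17 = 28
σ = (1, 3, 2, 0): 17 + 0 + 14 + (-3) = 28
σ = (2, 0, 1, 3): 19 + 18 + 0 + 16 = 53
σ = (2, 0, 3, 1): 19 + 18 + 6 + 3 = 46
σ = (2, 1, 0, 3): 19 + 27 + (-6) + 16 = 56
σ = (2, 1, 3, 0): 19 + 27 + 6 + (-3) = 49
σ = (2, 3, 0, 1): 19 + 0 + (-6) + 3 = 16
σ = (2, 3, 1, 0): 19 + 0 + 0 + (-3) = 16
σ = (3, 0, 1, 2): (-5) + 18 + 0 + 17 = 30
σ = (3, 0, 2, 1): (-5) + 18 + 14 + 3 = 30
σ = (3, 1, 0, 2): (-5) + 27 + (-6) + 17 = 33
σ = (3, 1, 2, 0): (-5) + 27 + 14 + (-3) = 33
σ = (3, 2, 0, 1): (-5) + (-9) + (-6) + 3 = -17
σ = (3, 2, 1, 0): (-5) + (-9) + 0 + (-3) = -17
Optimal value attained by: σ = (3, 2, 0, 1).
Answer: det⊕(C) = -17; verdict: SINGULAR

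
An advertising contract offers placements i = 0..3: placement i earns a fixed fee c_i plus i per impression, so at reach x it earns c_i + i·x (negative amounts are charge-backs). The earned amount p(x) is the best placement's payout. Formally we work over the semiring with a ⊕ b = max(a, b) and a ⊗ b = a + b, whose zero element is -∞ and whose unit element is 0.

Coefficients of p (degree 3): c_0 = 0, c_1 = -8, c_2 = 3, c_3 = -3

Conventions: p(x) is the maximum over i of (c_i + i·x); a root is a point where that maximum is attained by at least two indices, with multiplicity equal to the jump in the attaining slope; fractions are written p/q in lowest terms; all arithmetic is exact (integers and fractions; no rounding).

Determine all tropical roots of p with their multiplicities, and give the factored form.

hull edge (i=0, c=0) to (i=2, c=3): slope 3/2, span 2
hull edge (i=2, c=3) to (i=3, c=-3): slope -6, span 1
Factored form: p(x) = -3 ⊗ (x ⊕ (-3/2)) ⊗ (x ⊕ (-3/2)) ⊗ (x ⊕ 6)
Answer: roots = -3/2 (mult 2), 6 (mult 1)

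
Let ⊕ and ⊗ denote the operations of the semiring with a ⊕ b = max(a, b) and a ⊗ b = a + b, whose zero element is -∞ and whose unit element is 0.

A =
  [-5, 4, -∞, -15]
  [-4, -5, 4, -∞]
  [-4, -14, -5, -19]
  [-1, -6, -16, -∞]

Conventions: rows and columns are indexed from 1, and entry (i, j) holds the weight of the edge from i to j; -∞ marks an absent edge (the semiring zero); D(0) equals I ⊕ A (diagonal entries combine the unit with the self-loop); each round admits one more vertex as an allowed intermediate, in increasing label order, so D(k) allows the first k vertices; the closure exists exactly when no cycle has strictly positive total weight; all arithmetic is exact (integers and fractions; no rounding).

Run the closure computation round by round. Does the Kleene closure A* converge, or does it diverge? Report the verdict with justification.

D(0):
  [0, 4, -∞, -15]
  [-4, 0, 4, -∞]
  [-4, -14, 0, -19]
  [-1, -6, -16, 0]
D(1):
  [0, 4, -∞, -15]
  [-4, 0, 4, -19]
  [-4, 0, 0, -19]
  [-1, 3, -16, 0]
Detection: at round 2, diagonal entry (3, 3) turns strictly positive.
Key observation: the cycle 3->1->2->3 has total weight (-4) + 4 + 4, which is strictly positive.
Answer: DIVERGES — positive cycle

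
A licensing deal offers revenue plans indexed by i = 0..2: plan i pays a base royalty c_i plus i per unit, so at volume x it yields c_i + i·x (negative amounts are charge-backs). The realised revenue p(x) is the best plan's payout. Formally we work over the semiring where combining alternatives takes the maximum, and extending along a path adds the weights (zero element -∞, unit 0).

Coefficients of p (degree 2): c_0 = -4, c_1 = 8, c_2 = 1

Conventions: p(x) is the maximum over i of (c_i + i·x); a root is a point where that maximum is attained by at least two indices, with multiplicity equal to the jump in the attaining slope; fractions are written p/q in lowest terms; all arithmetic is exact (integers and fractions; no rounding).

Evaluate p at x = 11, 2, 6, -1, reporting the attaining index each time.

p(11) = max(-4+0·11=-4, 8+1·11=19, 1+2·11=23) = 23 (attained by i=2)
p(2) = max(-4+0·2=-4, 8+1·2=10, 1+2·2=5) = 10 (attained by i=1)
p(6) = max(-4+0·6=-4, 8+1·6=14, 1+2·6=13) = 14 (attained by i=1)
p(-1) = max(-4+0·(-1)=-4, 8+1·(-1)=7, 1+2·(-1)=-1) = 7 (attained by i=1)
Answer: p(11) = 23; p(2) = 10; p(6) = 14; p(-1) = 7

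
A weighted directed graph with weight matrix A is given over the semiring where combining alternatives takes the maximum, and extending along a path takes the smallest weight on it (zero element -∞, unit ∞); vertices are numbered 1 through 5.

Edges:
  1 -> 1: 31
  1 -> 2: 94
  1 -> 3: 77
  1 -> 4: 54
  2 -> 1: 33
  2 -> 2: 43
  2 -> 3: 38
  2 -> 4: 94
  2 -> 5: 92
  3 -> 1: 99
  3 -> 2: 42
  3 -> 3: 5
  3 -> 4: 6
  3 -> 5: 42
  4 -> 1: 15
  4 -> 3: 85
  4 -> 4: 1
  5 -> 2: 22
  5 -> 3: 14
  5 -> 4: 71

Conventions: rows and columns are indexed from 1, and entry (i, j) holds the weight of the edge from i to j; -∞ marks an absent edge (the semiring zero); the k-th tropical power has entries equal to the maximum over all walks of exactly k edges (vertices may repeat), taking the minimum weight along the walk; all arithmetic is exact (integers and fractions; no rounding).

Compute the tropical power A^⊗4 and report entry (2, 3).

A^⊗2:
  [77, 43, 54, 94, 92]
  [38, 43, 85, 71, 43]
  [33, 94, 77, 54, 42]
  [85, 42, 15, 15, 42]
  [22, 22, 71, 22, 22]
A^⊗3:
  [54, 77, 85, 71, 43]
  [85, 43, 71, 43, 43]
  [77, 43, 54, 94, 92]
  [33, 85, 77, 54, 42]
  [71, 42, 22, 22, 42]
A^⊗4:
  [85, 54, 71, 77, 77]
  [71, 85, 77, 54, 43]
  [54, 77, 85, 71, 43]
  [77, 43, 54, 85, 85]
  [33, 71, 71, 54, 42]
Key observation: the optimum is the walk 2->4->3->1->3, with weight 94 min 85 min 99 min 77 = 77.
Optimal value attained by: walk 2->4->3->1->3.
Answer: (A^⊗4)[2][3] = 77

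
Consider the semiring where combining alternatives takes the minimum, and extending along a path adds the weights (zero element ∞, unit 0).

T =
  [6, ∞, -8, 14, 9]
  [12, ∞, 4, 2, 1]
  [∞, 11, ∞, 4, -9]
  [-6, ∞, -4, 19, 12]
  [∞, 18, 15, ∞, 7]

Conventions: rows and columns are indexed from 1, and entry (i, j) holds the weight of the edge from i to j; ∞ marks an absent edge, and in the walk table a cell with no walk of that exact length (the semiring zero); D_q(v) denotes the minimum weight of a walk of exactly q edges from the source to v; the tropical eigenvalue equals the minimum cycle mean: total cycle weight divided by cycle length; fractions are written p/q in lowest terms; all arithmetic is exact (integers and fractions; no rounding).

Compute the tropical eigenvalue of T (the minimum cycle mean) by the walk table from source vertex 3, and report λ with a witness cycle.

q=0: [∞, ∞, 0, ∞, ∞]
q=1: [∞, 11, ∞, 4, -9]
q=2: [-2, 9, 0, 13, -2]
q=3: [4, 11, -10, 4, -9]
q=4: [-2, 1, -4, -6, -19]
q=5: [-12, -1, -10, 0, -13]
Optimal cycle mean attained by: cycle 1->3->4->1, total (-8) + 4 + (-6), length 3.
Answer: λ = -10/3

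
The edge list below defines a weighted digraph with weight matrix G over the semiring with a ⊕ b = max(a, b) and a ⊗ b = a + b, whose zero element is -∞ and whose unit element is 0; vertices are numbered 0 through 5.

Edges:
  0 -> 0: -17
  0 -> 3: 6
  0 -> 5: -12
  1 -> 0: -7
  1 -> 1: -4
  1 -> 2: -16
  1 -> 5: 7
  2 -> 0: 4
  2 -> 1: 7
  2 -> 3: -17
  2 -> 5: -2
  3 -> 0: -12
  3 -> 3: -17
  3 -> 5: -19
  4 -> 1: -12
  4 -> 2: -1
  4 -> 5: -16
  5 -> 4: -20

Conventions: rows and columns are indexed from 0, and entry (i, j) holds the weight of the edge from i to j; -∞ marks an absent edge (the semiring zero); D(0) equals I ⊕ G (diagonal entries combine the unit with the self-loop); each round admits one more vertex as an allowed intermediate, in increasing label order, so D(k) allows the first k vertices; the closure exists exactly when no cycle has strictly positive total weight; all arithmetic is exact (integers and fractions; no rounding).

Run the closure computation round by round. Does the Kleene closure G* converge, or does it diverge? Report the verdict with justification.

D(0):
  [0, -∞, -∞, 6, -∞, -12]
  [-7, 0, -16, -∞, -∞, 7]
  [4, 7, 0, -17, -∞, -2]
  [-12, -∞, -∞, 0, -∞, -19]
  [-∞, -12, -1, -∞, 0, -16]
  [-∞, -∞, -∞, -∞, -20, 0]
D(1):
  [0, -∞, -∞, 6, -∞, -12]
  [-7, 0, -16, -1, -∞, 7]
  [4, 7, 0, 10, -∞, -2]
  [-12, -∞, -∞, 0, -∞, -19]
  [-∞, -12, -1, -∞, 0, -16]
  [-∞, -∞, -∞, -∞, -20, 0]
D(2):
  [0, -∞, -∞, 6, -∞, -12]
  [-7, 0, -16, -1, -∞, 7]
  [4, 7, 0, 10, -∞, 14]
  [-12, -∞, -∞, 0, -∞, -19]
  [-19, -12, -1, -13, 0, -5]
  [-∞, -∞, -∞, -∞, -20, 0]
D(3):
  [0, -∞, -∞, 6, -∞, -12]
  [-7, 0, -16, -1, -∞, 7]
  [4, 7, 0, 10, -∞, 14]
  [-12, -∞, -∞, 0, -∞, -19]
  [3, 6, -1, 9, 0, 13]
  [-∞, -∞, -∞, -∞, -20, 0]
D(4):
  [0, -∞, -∞, 6, -∞, -12]
  [-7, 0, -16, -1, -∞, 7]
  [4, 7, 0, 10, -∞, 14]
  [-12, -∞, -∞, 0, -∞, -19]
  [3, 6, -1, 9, 0, 13]
  [-∞, -∞, -∞, -∞, -20, 0]
D(5):
  [0, -∞, -∞, 6, -∞, -12]
  [-7, 0, -16, -1, -∞, 7]
  [4, 7, 0, 10, -∞, 14]
  [-12, -∞, -∞, 0, -∞, -19]
  [3, 6, -1, 9, 0, 13]
  [-17, -14, -21, -11, -20, 0]
D(6):
  [0, -26, -33, 6, -32, -12]
  [-7, 0, -14, -1, -13, 7]
  [4, 7, 0, 10, -6, 14]
  [-12, -33, -40, 0, -39, -19]
  [3, 6, -1, 9, 0, 13]
  [-17, -14, -21, -11, -20, 0]
Key observation: every diagonal entry stays at the unit through all rounds, so no improving cycle exists.
Answer: CONVERGES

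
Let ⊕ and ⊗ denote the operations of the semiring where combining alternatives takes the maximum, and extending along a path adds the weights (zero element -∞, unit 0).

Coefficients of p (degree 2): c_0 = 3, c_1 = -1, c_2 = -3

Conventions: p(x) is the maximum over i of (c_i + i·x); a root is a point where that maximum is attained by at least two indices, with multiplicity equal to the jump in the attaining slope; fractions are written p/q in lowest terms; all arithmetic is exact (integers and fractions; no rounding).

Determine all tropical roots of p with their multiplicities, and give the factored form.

hull edge (i=0, c=3) to (i=2, c=-3): slope -3, span 2
Factored form: p(x) = -3 ⊗ (x ⊕ 3) ⊗ (x ⊕ 3)
Answer: roots = 3 (mult 2)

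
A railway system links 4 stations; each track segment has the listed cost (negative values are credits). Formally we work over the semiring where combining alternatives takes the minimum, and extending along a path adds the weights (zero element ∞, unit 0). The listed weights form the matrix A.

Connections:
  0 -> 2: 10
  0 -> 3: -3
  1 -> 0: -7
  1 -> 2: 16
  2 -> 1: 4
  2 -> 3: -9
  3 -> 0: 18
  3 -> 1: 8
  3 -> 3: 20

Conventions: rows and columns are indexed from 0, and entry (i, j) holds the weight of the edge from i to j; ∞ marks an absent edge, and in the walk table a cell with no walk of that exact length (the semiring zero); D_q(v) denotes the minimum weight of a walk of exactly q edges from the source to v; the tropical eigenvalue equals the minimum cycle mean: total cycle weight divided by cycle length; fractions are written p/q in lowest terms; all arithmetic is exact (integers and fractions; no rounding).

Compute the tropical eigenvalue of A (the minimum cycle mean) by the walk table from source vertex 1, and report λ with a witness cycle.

q=0: [∞, 0, ∞, ∞]
q=1: [-7, ∞, 16, ∞]
q=2: [∞, 20, 3, -10]
q=3: [8, -2, 36, -6]
q=4: [-9, 2, 14, 5]
Optimal cycle mean attained by: cycle 0->3->1->0, total (-3) + 8 + (-7), length 3.
Answer: λ = -2/3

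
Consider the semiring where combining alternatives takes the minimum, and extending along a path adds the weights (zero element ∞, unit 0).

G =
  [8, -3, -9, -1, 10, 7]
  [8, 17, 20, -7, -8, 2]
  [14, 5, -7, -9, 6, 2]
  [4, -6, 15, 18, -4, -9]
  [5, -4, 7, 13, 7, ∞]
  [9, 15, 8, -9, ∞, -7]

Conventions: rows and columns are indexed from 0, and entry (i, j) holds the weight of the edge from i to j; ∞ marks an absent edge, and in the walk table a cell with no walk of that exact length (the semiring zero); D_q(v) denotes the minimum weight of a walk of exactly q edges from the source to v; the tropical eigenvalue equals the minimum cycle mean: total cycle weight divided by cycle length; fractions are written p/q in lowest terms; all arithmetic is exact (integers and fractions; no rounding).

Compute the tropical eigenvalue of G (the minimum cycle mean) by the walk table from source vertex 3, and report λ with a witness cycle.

q=0: [∞, ∞, ∞, 0, ∞, ∞]
q=1: [4, -6, 15, 18, -4, -9]
q=2: [0, -8, -5, -18, -14, -16]
q=3: [-14, -24, -12, -25, -22, -27]
q=4: [-21, -31, -23, -36, -32, -34]
q=5: [-32, -42, -30, -43, -40, -45]
q=6: [-39, -49, -41, -54, -50, -52]
Optimal cycle mean attained by: cycle 3->5->3, total (-9) + (-9), length 2.
Answer: λ = -9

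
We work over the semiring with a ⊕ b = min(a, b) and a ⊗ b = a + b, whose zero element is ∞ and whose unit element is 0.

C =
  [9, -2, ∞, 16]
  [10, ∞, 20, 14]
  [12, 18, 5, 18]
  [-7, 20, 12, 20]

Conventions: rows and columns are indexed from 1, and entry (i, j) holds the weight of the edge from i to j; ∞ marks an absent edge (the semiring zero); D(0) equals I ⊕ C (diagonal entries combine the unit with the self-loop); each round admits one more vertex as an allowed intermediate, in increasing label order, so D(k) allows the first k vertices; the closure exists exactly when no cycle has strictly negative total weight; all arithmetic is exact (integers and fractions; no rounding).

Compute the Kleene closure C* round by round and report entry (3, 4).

D(0):
  [0, -2, ∞, 16]
  [10, 0, 20, 14]
  [12, 18, 0, 18]
  [-7, 20, 12, 0]
D(1):
  [0, -2, ∞, 16]
  [10, 0, 20, 14]
  [12, 10, 0, 18]
  [-7, -9, 12, 0]
D(2):
  [0, -2, 18, 12]
  [10, 0, 20, 14]
  [12, 10, 0, 18]
  [-7, -9, 11, 0]
D(3):
  [0, -2, 18, 12]
  [10, 0, 20, 14]
  [12, 10, 0, 18]
  [-7, -9, 11, 0]
D(4):
  [0, -2, 18, 12]
  [7, 0, 20, 14]
  [11, 9, 0, 18]
  [-7, -9, 11, 0]
Answer: C*[3][4] = 18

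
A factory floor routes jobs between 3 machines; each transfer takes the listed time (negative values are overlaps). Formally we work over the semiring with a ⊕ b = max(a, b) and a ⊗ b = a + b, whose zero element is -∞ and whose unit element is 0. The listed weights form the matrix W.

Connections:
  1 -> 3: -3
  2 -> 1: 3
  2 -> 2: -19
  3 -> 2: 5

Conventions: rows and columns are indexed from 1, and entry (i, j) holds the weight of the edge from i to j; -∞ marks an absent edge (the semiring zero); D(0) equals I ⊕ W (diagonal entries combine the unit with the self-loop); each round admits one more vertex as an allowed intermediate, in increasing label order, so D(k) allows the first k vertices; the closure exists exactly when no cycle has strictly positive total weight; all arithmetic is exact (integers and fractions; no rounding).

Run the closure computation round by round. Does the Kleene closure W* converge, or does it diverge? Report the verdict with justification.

D(0):
  [0, -∞, -3]
  [3, 0, -∞]
  [-∞, 5, 0]
D(1):
  [0, -∞, -3]
  [3, 0, 0]
  [-∞, 5, 0]
Detection: at round 2, diagonal entry (3, 3) turns strictly positive.
Key observation: the cycle 3->2->1->3 has total weight 5 + 3 + (-3), which is strictly positive.
Answer: DIVERGES — positive cycle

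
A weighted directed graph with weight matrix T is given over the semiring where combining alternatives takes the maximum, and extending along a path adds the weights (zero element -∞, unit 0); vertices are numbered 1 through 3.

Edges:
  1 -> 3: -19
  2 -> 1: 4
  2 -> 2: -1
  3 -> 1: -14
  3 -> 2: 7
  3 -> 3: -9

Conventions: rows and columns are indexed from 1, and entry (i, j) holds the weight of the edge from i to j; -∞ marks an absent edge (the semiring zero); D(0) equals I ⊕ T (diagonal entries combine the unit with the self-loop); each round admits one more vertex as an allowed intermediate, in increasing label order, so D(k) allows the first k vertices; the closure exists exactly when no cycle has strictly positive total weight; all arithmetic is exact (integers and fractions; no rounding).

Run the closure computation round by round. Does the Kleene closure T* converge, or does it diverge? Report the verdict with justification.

D(0):
  [0, -∞, -19]
  [4, 0, -∞]
  [-14, 7, 0]
D(1):
  [0, -∞, -19]
  [4, 0, -15]
  [-14, 7, 0]
D(2):
  [0, -∞, -19]
  [4, 0, -15]
  [11, 7, 0]
D(3):
  [0, -12, -19]
  [4, 0, -15]
  [11, 7, 0]
Key observation: every diagonal entry stays at the unit through all rounds, so no improving cycle exists.
Answer: CONVERGES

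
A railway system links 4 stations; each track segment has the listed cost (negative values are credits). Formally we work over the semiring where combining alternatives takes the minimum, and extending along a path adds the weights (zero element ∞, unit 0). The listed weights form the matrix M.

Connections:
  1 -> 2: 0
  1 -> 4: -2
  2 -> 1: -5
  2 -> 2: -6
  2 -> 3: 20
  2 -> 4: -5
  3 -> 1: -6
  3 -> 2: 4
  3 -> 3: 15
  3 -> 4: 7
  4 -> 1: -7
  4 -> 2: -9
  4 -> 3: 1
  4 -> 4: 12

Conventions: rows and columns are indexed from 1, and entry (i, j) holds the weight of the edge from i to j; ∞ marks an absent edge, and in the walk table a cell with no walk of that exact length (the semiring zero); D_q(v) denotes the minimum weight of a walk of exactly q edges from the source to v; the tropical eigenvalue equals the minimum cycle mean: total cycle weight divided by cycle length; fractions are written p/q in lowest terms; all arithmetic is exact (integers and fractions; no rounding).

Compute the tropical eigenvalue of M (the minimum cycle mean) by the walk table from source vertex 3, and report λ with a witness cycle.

q=0: [∞, ∞, 0, ∞]
q=1: [-6, 4, 15, 7]
q=2: [-1, -6, 8, -8]
q=3: [-15, -17, -7, -11]
q=4: [-22, -23, -10, -22]
Optimal cycle mean attained by: cycle 2->4->2, total (-5) + (-9), length 2.
Answer: λ = -7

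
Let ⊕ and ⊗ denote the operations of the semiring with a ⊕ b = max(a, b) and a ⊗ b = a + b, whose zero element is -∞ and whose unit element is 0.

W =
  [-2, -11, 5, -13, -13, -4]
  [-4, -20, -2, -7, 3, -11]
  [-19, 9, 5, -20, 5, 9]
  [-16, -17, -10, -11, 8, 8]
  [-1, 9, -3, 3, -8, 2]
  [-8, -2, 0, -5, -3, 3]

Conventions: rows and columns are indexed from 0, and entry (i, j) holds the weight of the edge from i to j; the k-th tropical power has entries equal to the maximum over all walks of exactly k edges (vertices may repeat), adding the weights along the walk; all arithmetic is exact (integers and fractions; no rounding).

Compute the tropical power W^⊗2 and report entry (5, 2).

W^⊗2:
  [-4, 14, 10, -9, 10, 14]
  [2, 12, 3, 6, 3, 7]
  [5, 14, 10, 8, 12, 14]
  [7, 17, 8, 11, 5, 11]
  [5, 6, 7, 2, 12, 11]
  [-4, 9, 5, 0, 5, 9]
Key observation: the optimum is the walk 5->2->2, with weight 0 + 5 = 5.
Optimal value attained by: walk 5->2->2.
Answer: (W^⊗2)[5][2] = 5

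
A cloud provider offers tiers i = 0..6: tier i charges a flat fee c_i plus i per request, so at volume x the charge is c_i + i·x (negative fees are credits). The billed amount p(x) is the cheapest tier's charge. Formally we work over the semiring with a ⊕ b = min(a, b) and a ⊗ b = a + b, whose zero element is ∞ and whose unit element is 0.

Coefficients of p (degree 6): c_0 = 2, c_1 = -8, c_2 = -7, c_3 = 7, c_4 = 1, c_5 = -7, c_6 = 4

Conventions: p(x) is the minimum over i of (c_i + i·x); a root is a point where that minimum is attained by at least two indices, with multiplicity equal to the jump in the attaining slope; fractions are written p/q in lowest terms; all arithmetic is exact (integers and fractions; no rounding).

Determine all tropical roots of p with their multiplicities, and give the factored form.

hull edge (i=0, c=2) to (i=1, c=-8): slope -10, span 1
hull edge (i=1, c=-8) to (i=5, c=-7): slope 1/4, span 4
hull edge (i=5, c=-7) to (i=6, c=4): slope 11, span 1
Factored form: p(x) = 4 ⊗ (x ⊕ (-11)) ⊗ (x ⊕ (-1/4)) ⊗ (x ⊕ (-1/4)) ⊗ (x ⊕ (-1/4)) ⊗ (x ⊕ (-1/4)) ⊗ (x ⊕ 10)
Answer: roots = -11 (mult 1), -1/4 (mult 4), 10 (mult 1)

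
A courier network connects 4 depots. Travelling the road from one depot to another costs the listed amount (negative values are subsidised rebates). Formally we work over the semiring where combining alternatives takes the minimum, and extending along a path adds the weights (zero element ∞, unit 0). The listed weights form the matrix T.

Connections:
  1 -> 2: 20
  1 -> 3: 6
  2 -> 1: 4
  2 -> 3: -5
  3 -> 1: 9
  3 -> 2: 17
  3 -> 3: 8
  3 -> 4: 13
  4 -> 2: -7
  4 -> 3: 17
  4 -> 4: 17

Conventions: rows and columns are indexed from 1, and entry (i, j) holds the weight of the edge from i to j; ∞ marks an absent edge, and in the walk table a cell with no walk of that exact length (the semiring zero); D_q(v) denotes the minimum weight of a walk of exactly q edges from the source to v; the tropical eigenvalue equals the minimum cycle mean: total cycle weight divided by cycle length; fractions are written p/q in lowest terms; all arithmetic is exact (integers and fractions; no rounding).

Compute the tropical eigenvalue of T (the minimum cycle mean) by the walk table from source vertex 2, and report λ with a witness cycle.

q=0: [∞, 0, ∞, ∞]
q=1: [4, ∞, -5, ∞]
q=2: [4, 12, 3, 8]
q=3: [12, 1, 7, 16]
q=4: [5, 9, -4, 20]
Optimal cycle mean attained by: cycle 2->3->4->2, total (-5) + 13 + (-7), length 3.
Answer: λ = 1/3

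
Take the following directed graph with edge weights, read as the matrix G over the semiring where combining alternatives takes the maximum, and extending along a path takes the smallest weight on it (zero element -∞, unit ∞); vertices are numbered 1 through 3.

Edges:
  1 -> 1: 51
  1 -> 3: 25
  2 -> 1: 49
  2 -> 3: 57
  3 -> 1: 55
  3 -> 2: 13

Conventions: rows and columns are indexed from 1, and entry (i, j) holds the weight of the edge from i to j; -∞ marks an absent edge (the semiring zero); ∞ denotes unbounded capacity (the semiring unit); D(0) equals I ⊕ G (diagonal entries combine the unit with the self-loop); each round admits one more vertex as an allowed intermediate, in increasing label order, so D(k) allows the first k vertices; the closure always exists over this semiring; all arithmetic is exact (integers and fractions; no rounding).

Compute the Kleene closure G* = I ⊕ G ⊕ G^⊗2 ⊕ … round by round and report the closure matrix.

D(0):
  [∞, -∞, 25]
  [49, ∞, 57]
  [55, 13, ∞]
D(1):
  [∞, -∞, 25]
  [49, ∞, 57]
  [55, 13, ∞]
D(2):
  [∞, -∞, 25]
  [49, ∞, 57]
  [55, 13, ∞]
D(3):
  [∞, 13, 25]
  [55, ∞, 57]
  [55, 13, ∞]
Answer: G* = [[∞, 13, 25], [55, ∞, 57], [55, 13, ∞]]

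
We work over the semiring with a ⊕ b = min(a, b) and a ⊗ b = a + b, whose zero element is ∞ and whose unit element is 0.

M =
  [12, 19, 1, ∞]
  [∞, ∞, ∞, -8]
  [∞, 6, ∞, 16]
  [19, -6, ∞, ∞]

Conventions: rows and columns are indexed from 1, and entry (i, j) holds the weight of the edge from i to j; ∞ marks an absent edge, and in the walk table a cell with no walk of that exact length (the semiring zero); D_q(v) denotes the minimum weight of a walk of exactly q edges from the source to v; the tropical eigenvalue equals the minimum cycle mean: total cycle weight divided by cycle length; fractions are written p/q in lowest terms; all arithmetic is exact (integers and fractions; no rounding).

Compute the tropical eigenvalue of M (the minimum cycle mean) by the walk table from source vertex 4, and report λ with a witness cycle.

q=0: [∞, ∞, ∞, 0]
q=1: [19, -6, ∞, ∞]
q=2: [31, 38, 20, -14]
q=3: [5, -20, 32, 30]
q=4: [17, 24, 6, -28]
Optimal cycle mean attained by: cycle 2->4->2, total (-8) + (-6), length 2.
Answer: λ = -7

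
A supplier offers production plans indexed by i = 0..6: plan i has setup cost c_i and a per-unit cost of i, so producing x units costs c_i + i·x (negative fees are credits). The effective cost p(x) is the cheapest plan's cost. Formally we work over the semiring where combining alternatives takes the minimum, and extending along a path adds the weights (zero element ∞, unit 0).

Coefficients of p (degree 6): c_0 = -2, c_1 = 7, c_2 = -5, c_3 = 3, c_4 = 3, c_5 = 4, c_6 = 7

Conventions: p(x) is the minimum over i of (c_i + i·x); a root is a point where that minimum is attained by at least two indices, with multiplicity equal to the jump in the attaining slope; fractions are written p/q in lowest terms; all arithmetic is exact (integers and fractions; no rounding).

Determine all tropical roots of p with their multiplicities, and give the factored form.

hull edge (i=0, c=-2) to (i=2, c=-5): slope -3/2, span 2
hull edge (i=2, c=-5) to (i=6, c=7): slope 3, span 4
Factored form: p(x) = 7 ⊗ (x ⊕ (-3)) ⊗ (x ⊕ (-3)) ⊗ (x ⊕ (-3)) ⊗ (x ⊕ (-3)) ⊗ (x ⊕ 3/2) ⊗ (x ⊕ 3/2)
Answer: roots = -3 (mult 4), 3/2 (mult 2)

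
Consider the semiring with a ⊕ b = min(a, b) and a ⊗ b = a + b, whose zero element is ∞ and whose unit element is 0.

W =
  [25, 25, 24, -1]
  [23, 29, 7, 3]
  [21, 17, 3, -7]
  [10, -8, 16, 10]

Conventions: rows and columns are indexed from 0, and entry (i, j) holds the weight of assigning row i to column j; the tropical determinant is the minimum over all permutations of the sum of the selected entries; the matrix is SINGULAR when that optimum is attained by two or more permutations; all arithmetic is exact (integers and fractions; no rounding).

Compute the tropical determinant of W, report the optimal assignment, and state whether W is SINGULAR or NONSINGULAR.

σ = (0, 1, 2, 3): 25 + 29 + 3 + 10 = 67
σ = (0, 1, 3, 2): 25 + 29 + (-7) + 16 = 63
σ = (0, 2, 1, 3): 25 + 7 + 17 + 10 = 59
σ = (0, 2, 3, 1): 25 + 7 + (-7) + (-8) = 17
σ = (0, 3, 1, 2): 25 + 3 + 17 + 16 = 61
σ = (0, 3, 2, 1): 25 + 3 + 3 + (-8) = 23
σ = (1, 0, 2, 3): 25 + 23 + 3 + 10 = 61
σ = (1, 0, 3, 2): 25 + 23 + (-7) + 16 = 57
σ = (1, 2, 0, 3): 25 + 7 + 21 + 10 = 63
σ = (1, 2, 3, 0): 25 + 7 + (-7) + 10 = 35
σ = (1, 3, 0, 2): 25 + 3 + 21 + 16 = 65
σ = (1, 3, 2, 0): 25 + 3 + 3 + 10 = 41
σ = (2, 0, 1, 3): 24 + 23 + 17 + 10 = 74
σ = (2, 0, 3, 1): 24 + 23 + (-7) + (-8) = 32
σ = (2, 1, 0, 3): 24 + 29 + 21 + 10 = 84
σ = (2, 1, 3, 0): 24 + 29 + (-7) + 10 = 56
σ = (2, 3, 0, 1): 24 + 3 + 21 + (-8) = 40
σ = (2, 3, 1, 0): 24 + 3 + 17 + 10 = 54
σ = (3, 0, 1, 2): (-1) + 23 + 17 + 16 = 55
σ = (3, 0, 2, 1): (-1) + 23 + 3 + (-8) = 17
σ = (3, 1, 0, 2): (-1) + 29 + 21 + 16 = 65
σ = (3, 1, 2, 0): (-1) + 29 + 3 + 10 = 41
σ = (3, 2, 0, 1): (-1) + 7 + 21 + (-8) = 19
σ = (3, 2, 1, 0): (-1) + 7 + 17 + 10 = 33
Optimal value attained by: σ = (0, 2, 3, 1).
Answer: det⊕(W) = 17; verdict: SINGULAR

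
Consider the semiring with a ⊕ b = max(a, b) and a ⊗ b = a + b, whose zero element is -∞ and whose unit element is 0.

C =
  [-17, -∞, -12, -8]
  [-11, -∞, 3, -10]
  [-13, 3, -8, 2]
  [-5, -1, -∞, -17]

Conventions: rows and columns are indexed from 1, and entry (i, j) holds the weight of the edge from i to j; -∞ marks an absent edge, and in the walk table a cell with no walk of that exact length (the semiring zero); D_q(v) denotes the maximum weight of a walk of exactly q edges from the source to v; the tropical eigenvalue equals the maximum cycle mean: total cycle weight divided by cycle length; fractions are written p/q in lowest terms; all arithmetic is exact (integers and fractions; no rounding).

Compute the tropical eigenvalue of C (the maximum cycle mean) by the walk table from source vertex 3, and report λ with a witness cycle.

q=0: [-∞, -∞, 0, -∞]
q=1: [-13, 3, -8, 2]
q=2: [-3, 1, 6, -6]
q=3: [-7, 9, 4, 8]
q=4: [3, 7, 12, 6]
Optimal cycle mean attained by: cycle 2->3->2, total 3 + 3, length 2.
Answer: λ = 3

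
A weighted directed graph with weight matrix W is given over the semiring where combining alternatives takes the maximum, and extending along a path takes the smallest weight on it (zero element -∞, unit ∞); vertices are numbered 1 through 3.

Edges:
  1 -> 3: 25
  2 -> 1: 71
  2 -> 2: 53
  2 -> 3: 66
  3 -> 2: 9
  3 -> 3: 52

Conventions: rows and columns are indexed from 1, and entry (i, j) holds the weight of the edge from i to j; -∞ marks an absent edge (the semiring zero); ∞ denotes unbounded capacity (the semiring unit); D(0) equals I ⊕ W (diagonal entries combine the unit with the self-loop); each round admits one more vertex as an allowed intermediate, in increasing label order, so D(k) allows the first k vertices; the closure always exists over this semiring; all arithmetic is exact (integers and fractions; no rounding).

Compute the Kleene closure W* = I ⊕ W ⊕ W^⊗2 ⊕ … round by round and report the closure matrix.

D(0):
  [∞, -∞, 25]
  [71, ∞, 66]
  [-∞, 9, ∞]
D(1):
  [∞, -∞, 25]
  [71, ∞, 66]
  [-∞, 9, ∞]
D(2):
  [∞, -∞, 25]
  [71, ∞, 66]
  [9, 9, ∞]
D(3):
  [∞, 9, 25]
  [71, ∞, 66]
  [9, 9, ∞]
Answer: W* = [[∞, 9, 25], [71, ∞, 66], [9, 9, ∞]]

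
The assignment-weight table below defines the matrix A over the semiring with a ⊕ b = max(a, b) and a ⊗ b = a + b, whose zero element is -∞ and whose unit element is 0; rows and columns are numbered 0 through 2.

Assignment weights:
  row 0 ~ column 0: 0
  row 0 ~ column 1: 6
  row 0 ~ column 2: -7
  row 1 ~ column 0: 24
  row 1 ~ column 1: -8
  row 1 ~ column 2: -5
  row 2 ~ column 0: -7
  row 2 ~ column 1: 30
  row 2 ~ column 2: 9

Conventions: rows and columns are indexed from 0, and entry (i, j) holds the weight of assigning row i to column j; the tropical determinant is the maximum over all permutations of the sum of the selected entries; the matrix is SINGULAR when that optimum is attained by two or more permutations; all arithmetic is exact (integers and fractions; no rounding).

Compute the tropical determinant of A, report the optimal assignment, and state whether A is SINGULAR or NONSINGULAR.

σ = (0, 1, 2): 0 + (-8) + 9 = 1
σ = (0, 2, 1): 0 + (-5) + 30 = 25
σ = (1, 0, 2): 6 + 24 + 9 = 39
σ = (1, 2, 0): 6 + (-5) + (-7) = -6
σ = (2, 0, 1): (-7) + 24 + 30 = 47
σ = (2, 1, 0): (-7) + (-8) + (-7) = -22
Optimal value attained by: σ = (2, 0, 1).
Answer: det⊕(A) = 47; verdict: NONSINGULAR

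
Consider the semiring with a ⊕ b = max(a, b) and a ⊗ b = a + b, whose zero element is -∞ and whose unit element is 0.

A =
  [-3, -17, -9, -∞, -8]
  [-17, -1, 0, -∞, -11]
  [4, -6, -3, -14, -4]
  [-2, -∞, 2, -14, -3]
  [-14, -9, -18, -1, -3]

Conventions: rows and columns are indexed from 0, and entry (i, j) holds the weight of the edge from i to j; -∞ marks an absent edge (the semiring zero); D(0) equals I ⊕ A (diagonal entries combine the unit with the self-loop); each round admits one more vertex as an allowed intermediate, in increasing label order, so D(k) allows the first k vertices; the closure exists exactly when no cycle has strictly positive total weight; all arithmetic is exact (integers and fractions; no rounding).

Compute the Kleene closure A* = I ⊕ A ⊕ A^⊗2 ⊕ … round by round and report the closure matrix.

D(0):
  [0, -17, -9, -∞, -8]
  [-17, 0, 0, -∞, -11]
  [4, -6, 0, -14, -4]
  [-2, -∞, 2, 0, -3]
  [-14, -9, -18, -1, 0]
D(1):
  [0, -17, -9, -∞, -8]
  [-17, 0, 0, -∞, -11]
  [4, -6, 0, -14, -4]
  [-2, -19, 2, 0, -3]
  [-14, -9, -18, -1, 0]
D(2):
  [0, -17, -9, -∞, -8]
  [-17, 0, 0, -∞, -11]
  [4, -6, 0, -14, -4]
  [-2, -19, 2, 0, -3]
  [-14, -9, -9, -1, 0]
D(3):
  [0, -15, -9, -23, -8]
  [4, 0, 0, -14, -4]
  [4, -6, 0, -14, -4]
  [6, -4, 2, 0, -2]
  [-5, -9, -9, -1, 0]
D(4):
  [0, -15, -9, -23, -8]
  [4, 0, 0, -14, -4]
  [4, -6, 0, -14, -4]
  [6, -4, 2, 0, -2]
  [5, -5, 1, -1, 0]
D(5):
  [0, -13, -7, -9, -8]
  [4, 0, 0, -5, -4]
  [4, -6, 0, -5, -4]
  [6, -4, 2, 0, -2]
  [5, -5, 1, -1, 0]
Answer: A* = [[0, -13, -7, -9, -8], [4, 0, 0, -5, -4], [4, -6, 0, -5, -4], [6, -4, 2, 0, -2], [5, -5, 1, -1, 0]]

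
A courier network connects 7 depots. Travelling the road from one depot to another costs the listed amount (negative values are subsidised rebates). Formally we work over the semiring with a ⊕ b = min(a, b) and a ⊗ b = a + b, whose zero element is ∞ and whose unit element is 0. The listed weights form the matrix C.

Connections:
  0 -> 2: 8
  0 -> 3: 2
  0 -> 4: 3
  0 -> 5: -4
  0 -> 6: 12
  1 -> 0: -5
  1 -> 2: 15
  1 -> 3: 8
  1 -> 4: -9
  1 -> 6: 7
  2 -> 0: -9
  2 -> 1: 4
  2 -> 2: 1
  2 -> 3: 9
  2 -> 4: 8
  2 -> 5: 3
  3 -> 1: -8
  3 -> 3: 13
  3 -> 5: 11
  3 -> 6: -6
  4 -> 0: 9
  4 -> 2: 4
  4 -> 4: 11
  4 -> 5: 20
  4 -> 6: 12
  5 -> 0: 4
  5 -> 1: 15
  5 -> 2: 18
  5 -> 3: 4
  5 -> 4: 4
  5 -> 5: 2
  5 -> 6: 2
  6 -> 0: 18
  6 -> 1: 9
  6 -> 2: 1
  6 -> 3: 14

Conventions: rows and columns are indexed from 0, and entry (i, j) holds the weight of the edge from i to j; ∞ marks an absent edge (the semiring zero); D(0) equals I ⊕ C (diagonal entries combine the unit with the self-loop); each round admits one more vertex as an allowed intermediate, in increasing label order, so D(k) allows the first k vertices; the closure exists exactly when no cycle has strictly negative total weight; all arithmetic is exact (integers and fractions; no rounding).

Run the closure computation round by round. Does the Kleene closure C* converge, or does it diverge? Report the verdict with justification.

D(0):
  [0, ∞, 8, 2, 3, -4, 12]
  [-5, 0, 15, 8, -9, ∞, 7]
  [-9, 4, 0, 9, 8, 3, ∞]
  [∞, -8, ∞, 0, ∞, 11, -6]
  [9, ∞, 4, ∞, 0, 20, 12]
  [4, 15, 18, 4, 4, 0, 2]
  [18, 9, 1, 14, ∞, ∞, 0]
Detection: at round 1, diagonal entry (2, 2) turns strictly negative.
Key observation: the cycle 2->0->2 has total weight (-9) + 8, which is strictly negative.
Answer: DIVERGES — negative cycle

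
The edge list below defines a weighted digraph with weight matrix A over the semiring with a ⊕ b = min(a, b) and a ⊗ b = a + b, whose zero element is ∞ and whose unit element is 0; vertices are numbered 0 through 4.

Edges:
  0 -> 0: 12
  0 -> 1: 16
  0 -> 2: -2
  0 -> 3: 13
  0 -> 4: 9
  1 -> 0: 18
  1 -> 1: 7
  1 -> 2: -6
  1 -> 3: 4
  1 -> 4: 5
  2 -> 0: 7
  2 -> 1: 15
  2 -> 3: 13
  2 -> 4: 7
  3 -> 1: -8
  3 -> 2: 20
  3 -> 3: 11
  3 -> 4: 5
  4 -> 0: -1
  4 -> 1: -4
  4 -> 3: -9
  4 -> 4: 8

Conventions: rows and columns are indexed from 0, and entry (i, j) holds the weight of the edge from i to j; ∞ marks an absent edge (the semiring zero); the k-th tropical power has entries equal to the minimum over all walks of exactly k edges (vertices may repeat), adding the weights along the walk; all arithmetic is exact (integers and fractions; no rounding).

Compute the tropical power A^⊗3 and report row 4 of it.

A^⊗2:
  [5, 5, 10, 0, 5]
  [1, -4, 1, -4, 1]
  [6, 3, 5, -2, 15]
  [4, -1, -14, -4, -3]
  [7, -17, -10, -1, -4]
A^⊗3:
  [4, -8, -1, -4, 5]
  [0, -12, -10, -8, 1]
  [12, -10, -3, 6, 3]
  [-7, -12, -7, -12, -7]
  [-5, -10, -23, -13, -12]
Answer: row 4 of A^⊗3 = [-5, -10, -23, -13, -12]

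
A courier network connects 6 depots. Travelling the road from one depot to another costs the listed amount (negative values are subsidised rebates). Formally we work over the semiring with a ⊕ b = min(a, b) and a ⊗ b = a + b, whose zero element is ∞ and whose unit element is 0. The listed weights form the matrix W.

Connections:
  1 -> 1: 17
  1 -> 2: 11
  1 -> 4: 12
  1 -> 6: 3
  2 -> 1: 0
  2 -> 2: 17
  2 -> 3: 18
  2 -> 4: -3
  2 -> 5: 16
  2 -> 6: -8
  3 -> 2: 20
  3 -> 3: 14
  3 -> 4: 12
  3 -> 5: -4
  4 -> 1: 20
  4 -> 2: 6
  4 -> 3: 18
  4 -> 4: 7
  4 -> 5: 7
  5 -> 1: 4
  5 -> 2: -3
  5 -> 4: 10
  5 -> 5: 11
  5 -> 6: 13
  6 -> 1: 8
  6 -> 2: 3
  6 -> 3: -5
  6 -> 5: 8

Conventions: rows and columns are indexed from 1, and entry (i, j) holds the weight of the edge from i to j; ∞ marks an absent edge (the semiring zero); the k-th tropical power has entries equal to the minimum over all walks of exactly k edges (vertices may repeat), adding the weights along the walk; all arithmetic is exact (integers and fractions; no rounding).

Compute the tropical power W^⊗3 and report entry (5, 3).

W^⊗2:
  [11, 6, -2, 8, 11, 3]
  [0, -5, -13, 4, 0, 3]
  [0, -7, 28, 6, 7, 9]
  [6, 4, 24, 3, 14, -2]
  [-3, 8, 8, -6, 13, -11]
  [3, 5, 9, 0, -9, -5]
W^⊗3:
  [6, 6, -2, 3, -6, -2]
  [-5, -3, -2, -8, -17, -13]
  [-7, 4, 4, -10, 9, -15]
  [4, 1, -7, 1, 6, -4]
  [-3, -8, -16, 1, -3, 0]
  [-5, -12, -10, 1, 2, -3]
Key observation: the optimum is the walk 5->2->6->3, with weight (-3) + (-8) + (-5) = -16.
Optimal value attained by: walk 5->2->6->3.
Answer: (W^⊗3)[5][3] = -16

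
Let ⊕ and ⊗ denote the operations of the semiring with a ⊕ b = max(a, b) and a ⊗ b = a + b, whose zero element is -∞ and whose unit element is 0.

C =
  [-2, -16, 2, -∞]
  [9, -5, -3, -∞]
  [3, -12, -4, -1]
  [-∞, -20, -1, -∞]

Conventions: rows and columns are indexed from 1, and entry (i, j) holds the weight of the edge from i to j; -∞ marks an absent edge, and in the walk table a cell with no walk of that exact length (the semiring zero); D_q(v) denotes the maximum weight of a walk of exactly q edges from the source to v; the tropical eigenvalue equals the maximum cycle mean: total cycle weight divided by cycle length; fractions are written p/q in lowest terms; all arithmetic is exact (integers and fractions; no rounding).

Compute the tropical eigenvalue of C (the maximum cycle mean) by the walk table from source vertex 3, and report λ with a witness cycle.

q=0: [-∞, -∞, 0, -∞]
q=1: [3, -12, -4, -1]
q=2: [1, -13, 5, -5]
q=3: [8, -7, 3, 4]
q=4: [6, -8, 10, 2]
Optimal cycle mean attained by: cycle 1->3->1, total 2 + 3, length 2.
Answer: λ = 5/2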